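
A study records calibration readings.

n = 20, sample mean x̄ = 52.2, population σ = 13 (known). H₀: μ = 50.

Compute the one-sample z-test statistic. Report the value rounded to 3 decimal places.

test statistic = 0.757

SE = σ/√n = 13/√20 = 2.9069
z = (x̄−μ₀)/SE = (52.2−50)/2.9069 = 0.7568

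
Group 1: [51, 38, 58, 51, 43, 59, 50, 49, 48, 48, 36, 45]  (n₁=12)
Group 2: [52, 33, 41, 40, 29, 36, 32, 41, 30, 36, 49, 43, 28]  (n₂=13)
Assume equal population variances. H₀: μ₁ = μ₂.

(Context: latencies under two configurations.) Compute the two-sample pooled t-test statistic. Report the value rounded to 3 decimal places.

x̄₁=48.000, s₁=6.889, n₁=12
x̄₂=37.692, s₂=7.510, n₂=13
s_p² = [11·6.889² + 12·7.510²]/23 = 52.1204
SE = √(s_p²·(1/12+1/13)) = 2.8901
t = (48.000−37.692)/2.8901 = 3.5666
df = 23

test statistic = 3.567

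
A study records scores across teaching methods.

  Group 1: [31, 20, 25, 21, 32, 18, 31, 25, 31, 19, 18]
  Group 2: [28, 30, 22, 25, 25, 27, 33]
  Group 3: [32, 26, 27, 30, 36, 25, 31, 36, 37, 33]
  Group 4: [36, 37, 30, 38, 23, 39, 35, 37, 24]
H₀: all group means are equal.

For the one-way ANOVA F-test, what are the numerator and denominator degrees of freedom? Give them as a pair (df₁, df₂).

degrees of freedom = [3, 33]

k = 4 groups, N = 37 total
df = (k−1, N−k) = (4−1, 37−4) = (3, 33)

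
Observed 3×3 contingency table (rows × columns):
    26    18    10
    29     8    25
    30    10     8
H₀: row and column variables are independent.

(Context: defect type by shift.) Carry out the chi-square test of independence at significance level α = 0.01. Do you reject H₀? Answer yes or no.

Row totals [54, 62, 48], col totals [85, 36, 43], n=164
χ² = (26−27.99)²/27.99 + (18−11.85)²/11.85 + (10−14.16)²/14.16 + (29−32.13)²/32.13 + (8−13.61)²/13.61 + (25−16.26)²/16.26 + (30−24.88)²/24.88 + (10−10.54)²/10.54 + (8−12.59)²/12.59 = 14.6232
df = 4
p-value (upper-tail) = 0.00555
At α=0.01: p < α → reject H₀

reject H₀: yes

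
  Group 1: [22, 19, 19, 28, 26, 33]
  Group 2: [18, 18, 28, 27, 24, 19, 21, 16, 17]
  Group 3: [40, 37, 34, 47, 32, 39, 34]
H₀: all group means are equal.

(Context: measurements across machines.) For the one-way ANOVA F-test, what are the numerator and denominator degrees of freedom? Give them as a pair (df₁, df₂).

k = 3 groups, N = 22 total
df = (k−1, N−k) = (3−1, 22−3) = (2, 19)

degrees of freedom = [2, 19]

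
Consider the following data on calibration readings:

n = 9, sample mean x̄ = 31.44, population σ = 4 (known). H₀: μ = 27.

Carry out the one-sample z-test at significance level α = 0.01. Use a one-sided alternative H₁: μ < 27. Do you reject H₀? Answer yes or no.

SE = σ/√n = 4/√9 = 1.3333
z = (x̄−μ₀)/SE = (31.44−27)/1.3333 = 3.3300
p-value (one-sided, H₁ less) = 0.99957
At α=0.01: p ≥ α → fail to reject H₀

reject H₀: no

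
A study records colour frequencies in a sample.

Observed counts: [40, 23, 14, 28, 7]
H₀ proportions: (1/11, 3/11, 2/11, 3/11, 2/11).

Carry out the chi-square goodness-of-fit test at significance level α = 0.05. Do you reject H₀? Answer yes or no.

reject H₀: yes

n = 112; E_i = n·p_i = [10.18, 30.55, 20.36, 30.55, 20.36]
χ² = (40−10.18)²/10.18 + (23−30.55)²/30.55 + (14−20.36)²/20.36 + (28−30.55)²/30.55 + (7−20.36)²/20.36 = 100.1592
df = 4
p-value (upper-tail) = 0.00000
At α=0.05: p < α → reject H₀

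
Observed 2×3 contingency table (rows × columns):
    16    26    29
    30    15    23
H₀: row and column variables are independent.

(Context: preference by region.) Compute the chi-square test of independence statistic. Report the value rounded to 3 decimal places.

test statistic = 7.843

Row totals [71, 68], col totals [46, 41, 52], n=139
χ² = (16−23.50)²/23.50 + (26−20.94)²/20.94 + (29−26.56)²/26.56 + (30−22.50)²/22.50 + (15−20.06)²/20.06 + (23−25.44)²/25.44 = 7.8433
df = 2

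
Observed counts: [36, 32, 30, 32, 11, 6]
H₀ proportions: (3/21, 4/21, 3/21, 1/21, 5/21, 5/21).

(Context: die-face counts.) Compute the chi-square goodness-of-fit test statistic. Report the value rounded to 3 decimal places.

n = 147; E_i = n·p_i = [21.00, 28.00, 21.00, 7.00, 35.00, 35.00]
χ² = (36−21.00)²/21.00 + (32−28.00)²/28.00 + (30−21.00)²/21.00 + (32−7.00)²/7.00 + (11−35.00)²/35.00 + (6−35.00)²/35.00 = 144.9143
df = 5

test statistic = 144.914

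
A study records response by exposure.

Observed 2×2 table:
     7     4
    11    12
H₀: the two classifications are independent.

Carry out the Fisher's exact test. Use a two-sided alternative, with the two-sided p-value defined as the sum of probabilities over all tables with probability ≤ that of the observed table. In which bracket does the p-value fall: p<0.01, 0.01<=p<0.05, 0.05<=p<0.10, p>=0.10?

Margins: r₁=11, r₂=23, c₁=18, c₂=16, n=34
p_obs = C(11,7)·C(23,11)/C(34,18); sum pmf over tables with pmf ≤ p_obs
p-value (two-sided) = 0.47675
→ bracket: p>=0.10

p-value bracket: p>=0.10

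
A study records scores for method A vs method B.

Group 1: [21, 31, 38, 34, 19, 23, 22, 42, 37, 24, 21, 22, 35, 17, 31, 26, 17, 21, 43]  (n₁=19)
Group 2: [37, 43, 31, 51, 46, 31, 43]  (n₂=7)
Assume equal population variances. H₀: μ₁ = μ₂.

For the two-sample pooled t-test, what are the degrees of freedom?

df = n₁ + n₂ − 2 = 19 + 7 − 2 = 24

degrees of freedom = 24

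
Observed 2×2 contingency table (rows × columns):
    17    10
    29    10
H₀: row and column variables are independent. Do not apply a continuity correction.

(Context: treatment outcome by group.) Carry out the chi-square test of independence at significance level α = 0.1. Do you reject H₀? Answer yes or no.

Row totals [27, 39], col totals [46, 20], n=66
χ² = (17−18.82)²/18.82 + (10−8.18)²/8.18 + (29−27.18)²/27.18 + (10−11.82)²/11.82 = 0.9810
df = 1
p-value (upper-tail) = 0.32194
At α=0.1: p ≥ α → fail to reject H₀

reject H₀: no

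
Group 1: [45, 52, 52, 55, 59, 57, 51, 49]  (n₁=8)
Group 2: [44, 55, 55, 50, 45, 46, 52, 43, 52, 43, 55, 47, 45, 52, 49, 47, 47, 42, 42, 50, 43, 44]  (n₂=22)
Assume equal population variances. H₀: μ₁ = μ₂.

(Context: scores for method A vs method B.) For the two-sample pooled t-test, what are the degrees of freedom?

df = n₁ + n₂ − 2 = 8 + 22 − 2 = 28

degrees of freedom = 28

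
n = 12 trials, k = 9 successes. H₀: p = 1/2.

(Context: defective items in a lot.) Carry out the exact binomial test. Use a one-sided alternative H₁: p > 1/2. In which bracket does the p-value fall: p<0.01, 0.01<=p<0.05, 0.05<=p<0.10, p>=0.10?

p-value bracket: 0.05<=p<0.10

Exact binomial: n=12, k=9, p₀=1/2=0.5000
P(X≥9) from Σ C(n,i)·p₀^i·(1−p₀)^(n−i)
p-value (one-sided, H₁ greater) = 0.07300
→ bracket: 0.05<=p<0.10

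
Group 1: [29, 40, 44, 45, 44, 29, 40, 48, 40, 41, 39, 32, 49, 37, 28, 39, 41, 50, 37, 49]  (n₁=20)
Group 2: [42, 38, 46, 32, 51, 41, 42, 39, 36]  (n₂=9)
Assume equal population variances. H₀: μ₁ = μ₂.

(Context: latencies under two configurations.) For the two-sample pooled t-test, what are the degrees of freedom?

df = n₁ + n₂ − 2 = 20 + 9 − 2 = 27

degrees of freedom = 27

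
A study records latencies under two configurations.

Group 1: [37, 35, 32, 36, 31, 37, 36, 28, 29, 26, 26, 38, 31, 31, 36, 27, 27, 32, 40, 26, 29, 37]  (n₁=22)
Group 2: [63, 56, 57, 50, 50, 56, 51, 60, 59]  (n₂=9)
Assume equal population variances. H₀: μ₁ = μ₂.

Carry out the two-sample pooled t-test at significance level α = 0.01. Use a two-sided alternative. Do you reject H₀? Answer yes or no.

x̄₁=32.136, s₁=4.507, n₁=22
x̄₂=55.778, s₂=4.631, n₂=9
s_p² = [21·4.507² + 8·4.631²]/29 = 20.6257
SE = √(s_p²·(1/22+1/9)) = 1.7970
t = (32.136−55.778)/1.7970 = -13.1559
df = 29
p-value (two-sided) = 0.00000
At α=0.01: p < α → reject H₀

reject H₀: yes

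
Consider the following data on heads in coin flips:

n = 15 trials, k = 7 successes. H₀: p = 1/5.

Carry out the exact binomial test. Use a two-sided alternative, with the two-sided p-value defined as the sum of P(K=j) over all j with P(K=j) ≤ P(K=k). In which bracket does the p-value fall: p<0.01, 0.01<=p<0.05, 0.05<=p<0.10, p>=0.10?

Exact binomial: n=15, k=7, p₀=1/5=0.2000
P(X=j) = C(n,j)·p₀^j·(1−p₀)^(n−j); p = Σ P(X=j) over j with P(X=j) ≤ P(X=7)
p-value (two-sided) = 0.01806
→ bracket: 0.01<=p<0.05

p-value bracket: 0.01<=p<0.05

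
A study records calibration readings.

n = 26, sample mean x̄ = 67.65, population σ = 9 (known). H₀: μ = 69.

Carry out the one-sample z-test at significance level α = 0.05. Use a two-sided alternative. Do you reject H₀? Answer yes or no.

reject H₀: no

SE = σ/√n = 9/√26 = 1.7650
z = (x̄−μ₀)/SE = (67.65−69)/1.7650 = -0.7649
p-value (two-sided) = 0.44436
At α=0.05: p ≥ α → fail to reject H₀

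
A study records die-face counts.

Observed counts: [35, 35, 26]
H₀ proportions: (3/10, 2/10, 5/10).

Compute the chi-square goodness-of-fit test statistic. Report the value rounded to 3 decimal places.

test statistic = 24.420

n = 96; E_i = n·p_i = [28.80, 19.20, 48.00]
χ² = (35−28.80)²/28.80 + (35−19.20)²/19.20 + (26−48.00)²/48.00 = 24.4201
df = 2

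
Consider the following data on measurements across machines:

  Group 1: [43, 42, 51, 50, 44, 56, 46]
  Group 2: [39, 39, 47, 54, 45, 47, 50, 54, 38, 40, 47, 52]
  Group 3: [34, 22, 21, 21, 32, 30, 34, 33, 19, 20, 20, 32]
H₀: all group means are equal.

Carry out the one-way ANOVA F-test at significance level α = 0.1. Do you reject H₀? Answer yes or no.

reject H₀: yes

Group means [47.43, 46.00, 26.50], grand mean 38.774
SSB = Σnᵢ(x̄ᵢ−x̄)² = 2958.705; SSW = ΣΣ(x−x̄ᵢ)² = 986.714
MSB = 2958.705/2 = 1479.3525; MSW = 986.714/28 = 35.2398
F = MSB/MSW = 41.9796
df = (2, 28)
p-value (upper-tail) = 0.00000
At α=0.1: p < α → reject H₀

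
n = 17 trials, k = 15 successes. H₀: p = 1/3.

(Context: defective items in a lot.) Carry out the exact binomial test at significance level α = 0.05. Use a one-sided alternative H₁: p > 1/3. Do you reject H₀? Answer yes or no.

reject H₀: yes

Exact binomial: n=17, k=15, p₀=1/3=0.3333
P(X≥15) from Σ C(n,i)·p₀^i·(1−p₀)^(n−i)
p-value (one-sided, H₁ greater) = 0.00000
At α=0.05: p < α → reject H₀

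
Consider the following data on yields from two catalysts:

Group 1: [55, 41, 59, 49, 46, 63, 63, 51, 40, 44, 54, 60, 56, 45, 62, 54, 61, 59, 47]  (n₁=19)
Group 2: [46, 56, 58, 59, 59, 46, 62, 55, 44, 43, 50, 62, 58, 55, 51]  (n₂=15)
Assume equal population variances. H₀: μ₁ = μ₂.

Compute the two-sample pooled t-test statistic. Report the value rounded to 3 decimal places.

x̄₁=53.105, s₁=7.615, n₁=19
x̄₂=53.600, s₂=6.479, n₂=15
s_p² = [18·7.615² + 14·6.479²]/32 = 50.9809
SE = √(s_p²·(1/19+1/15)) = 2.4662
t = (53.105−53.600)/2.4662 = -0.2006
df = 32

test statistic = -0.201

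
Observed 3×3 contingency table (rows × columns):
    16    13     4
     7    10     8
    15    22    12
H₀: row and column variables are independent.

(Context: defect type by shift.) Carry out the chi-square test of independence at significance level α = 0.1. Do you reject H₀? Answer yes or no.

reject H₀: no

Row totals [33, 25, 49], col totals [38, 45, 24], n=107
χ² = (16−11.72)²/11.72 + (13−13.88)²/13.88 + (4−7.40)²/7.40 + (7−8.88)²/8.88 + (10−10.51)²/10.51 + (8−5.61)²/5.61 + (15−17.40)²/17.40 + (22−20.61)²/20.61 + (12−10.99)²/10.99 = 5.1441
df = 4
p-value (upper-tail) = 0.27283
At α=0.1: p ≥ α → fail to reject H₀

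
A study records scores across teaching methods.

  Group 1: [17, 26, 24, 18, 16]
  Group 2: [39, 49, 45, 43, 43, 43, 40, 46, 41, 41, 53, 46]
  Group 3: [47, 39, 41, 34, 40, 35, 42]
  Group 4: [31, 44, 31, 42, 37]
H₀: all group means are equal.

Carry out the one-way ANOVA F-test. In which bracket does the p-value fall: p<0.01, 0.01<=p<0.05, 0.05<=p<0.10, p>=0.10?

Group means [20.20, 44.08, 39.71, 37.00], grand mean 37.690
SSB = Σnᵢ(x̄ᵢ−x̄)² = 2051.062; SSW = ΣΣ(x−x̄ᵢ)² = 519.145
MSB = 2051.062/3 = 683.6872; MSW = 519.145/25 = 20.7658
F = MSB/MSW = 32.9237
df = (3, 25)
p-value (upper-tail) = 0.00000
→ bracket: p<0.01

p-value bracket: p<0.01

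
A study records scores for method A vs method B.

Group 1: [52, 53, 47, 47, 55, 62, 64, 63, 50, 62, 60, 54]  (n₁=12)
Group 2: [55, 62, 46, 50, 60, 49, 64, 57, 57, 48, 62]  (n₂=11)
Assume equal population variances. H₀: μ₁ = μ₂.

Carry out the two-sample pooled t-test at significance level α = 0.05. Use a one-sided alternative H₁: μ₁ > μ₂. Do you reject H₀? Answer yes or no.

x̄₁=55.750, s₁=6.240, n₁=12
x̄₂=55.455, s₂=6.330, n₂=11
s_p² = [11·6.240² + 10·6.330²]/21 = 39.4751
SE = √(s_p²·(1/12+1/11)) = 2.6226
t = (55.750−55.455)/2.6226 = 0.1127
df = 21
p-value (one-sided, H₁ greater) = 0.45569
At α=0.05: p ≥ α → fail to reject H₀

reject H₀: no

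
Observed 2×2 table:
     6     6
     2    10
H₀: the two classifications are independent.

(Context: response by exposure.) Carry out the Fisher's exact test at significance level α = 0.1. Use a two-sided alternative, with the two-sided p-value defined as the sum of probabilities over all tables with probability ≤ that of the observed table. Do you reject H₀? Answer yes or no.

reject H₀: no

Margins: r₁=12, r₂=12, c₁=8, c₂=16, n=24
p_obs = C(12,6)·C(12,2)/C(24,8); sum pmf over tables with pmf ≤ p_obs
p-value (two-sided) = 0.19303
At α=0.1: p ≥ α → fail to reject H₀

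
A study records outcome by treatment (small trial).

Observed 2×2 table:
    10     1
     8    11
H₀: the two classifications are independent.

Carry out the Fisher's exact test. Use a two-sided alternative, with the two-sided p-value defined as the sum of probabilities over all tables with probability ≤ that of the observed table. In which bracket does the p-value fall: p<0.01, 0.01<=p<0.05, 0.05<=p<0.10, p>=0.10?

p-value bracket: 0.01<=p<0.05

Margins: r₁=11, r₂=19, c₁=18, c₂=12, n=30
p_obs = C(11,10)·C(19,8)/C(30,18); sum pmf over tables with pmf ≤ p_obs
p-value (two-sided) = 0.01823
→ bracket: 0.01<=p<0.05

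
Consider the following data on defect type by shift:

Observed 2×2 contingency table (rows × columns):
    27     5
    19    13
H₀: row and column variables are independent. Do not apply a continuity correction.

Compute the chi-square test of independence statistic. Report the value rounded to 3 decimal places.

Row totals [32, 32], col totals [46, 18], n=64
χ² = (27−23.00)²/23.00 + (5−9.00)²/9.00 + (19−23.00)²/23.00 + (13−9.00)²/9.00 = 4.9469
df = 1

test statistic = 4.947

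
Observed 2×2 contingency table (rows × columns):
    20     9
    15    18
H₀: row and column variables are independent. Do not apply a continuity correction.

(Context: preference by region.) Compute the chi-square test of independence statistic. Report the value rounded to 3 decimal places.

test statistic = 3.471

Row totals [29, 33], col totals [35, 27], n=62
χ² = (20−16.37)²/16.37 + (9−12.63)²/12.63 + (15−18.63)²/18.63 + (18−14.37)²/14.37 = 3.4707
df = 1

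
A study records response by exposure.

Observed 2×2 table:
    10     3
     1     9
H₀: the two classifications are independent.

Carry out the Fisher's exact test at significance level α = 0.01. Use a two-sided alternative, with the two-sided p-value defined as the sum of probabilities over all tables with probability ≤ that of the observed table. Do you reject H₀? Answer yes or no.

Margins: r₁=13, r₂=10, c₁=11, c₂=12, n=23
p_obs = C(13,10)·C(10,1)/C(23,11); sum pmf over tables with pmf ≤ p_obs
p-value (two-sided) = 0.00276
At α=0.01: p < α → reject H₀

reject H₀: yes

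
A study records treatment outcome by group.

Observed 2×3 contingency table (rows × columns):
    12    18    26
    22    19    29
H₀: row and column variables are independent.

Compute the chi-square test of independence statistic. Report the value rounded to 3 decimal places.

Row totals [56, 70], col totals [34, 37, 55], n=126
χ² = (12−15.11)²/15.11 + (18−16.44)²/16.44 + (26−24.44)²/24.44 + (22−18.89)²/18.89 + (19−20.56)²/20.56 + (29−30.56)²/30.56 = 1.5960
df = 2

test statistic = 1.596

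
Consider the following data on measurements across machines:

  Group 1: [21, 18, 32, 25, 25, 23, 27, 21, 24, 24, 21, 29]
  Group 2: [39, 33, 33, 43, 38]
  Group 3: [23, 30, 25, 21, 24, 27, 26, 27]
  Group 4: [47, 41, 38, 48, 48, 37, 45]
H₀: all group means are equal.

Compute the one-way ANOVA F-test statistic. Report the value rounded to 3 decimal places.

test statistic = 45.877

Group means [24.17, 37.20, 25.38, 43.43], grand mean 30.719
SSB = Σnᵢ(x̄ᵢ−x̄)² = 2084.413; SSW = ΣΣ(x−x̄ᵢ)² = 424.056
MSB = 2084.413/3 = 694.8043; MSW = 424.056/28 = 15.1449
F = MSB/MSW = 45.8772
df = (3, 28)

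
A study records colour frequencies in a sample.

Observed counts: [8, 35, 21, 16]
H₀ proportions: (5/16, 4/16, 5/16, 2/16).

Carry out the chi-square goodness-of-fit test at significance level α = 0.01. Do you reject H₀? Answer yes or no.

reject H₀: yes

n = 80; E_i = n·p_i = [25.00, 20.00, 25.00, 10.00]
χ² = (8−25.00)²/25.00 + (35−20.00)²/20.00 + (21−25.00)²/25.00 + (16−10.00)²/10.00 = 27.0500
df = 3
p-value (upper-tail) = 0.00001
At α=0.01: p < α → reject H₀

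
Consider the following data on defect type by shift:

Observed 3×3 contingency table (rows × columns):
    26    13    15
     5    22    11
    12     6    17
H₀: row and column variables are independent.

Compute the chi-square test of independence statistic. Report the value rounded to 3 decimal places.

test statistic = 22.499

Row totals [54, 38, 35], col totals [43, 41, 43], n=127
χ² = (26−18.28)²/18.28 + (13−17.43)²/17.43 + (15−18.28)²/18.28 + (5−12.87)²/12.87 + (22−12.27)²/12.27 + (11−12.87)²/12.87 + (12−11.85)²/11.85 + (6−11.30)²/11.30 + (17−11.85)²/11.85 = 22.4994
df = 4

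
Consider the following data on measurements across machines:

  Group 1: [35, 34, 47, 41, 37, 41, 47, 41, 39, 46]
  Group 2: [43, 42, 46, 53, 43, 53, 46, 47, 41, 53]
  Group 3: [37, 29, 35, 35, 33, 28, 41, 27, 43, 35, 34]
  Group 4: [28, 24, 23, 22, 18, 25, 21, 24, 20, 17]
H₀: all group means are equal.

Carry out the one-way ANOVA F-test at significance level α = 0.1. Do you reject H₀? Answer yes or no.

Group means [40.80, 46.70, 34.27, 22.20], grand mean 35.951
SSB = Σnᵢ(x̄ᵢ−x̄)² = 3312.421; SSW = ΣΣ(x−x̄ᵢ)² = 755.482
MSB = 3312.421/3 = 1104.1402; MSW = 755.482/37 = 20.4184
F = MSB/MSW = 54.0757
df = (3, 37)
p-value (upper-tail) = 0.00000
At α=0.1: p < α → reject H₀

reject H₀: yes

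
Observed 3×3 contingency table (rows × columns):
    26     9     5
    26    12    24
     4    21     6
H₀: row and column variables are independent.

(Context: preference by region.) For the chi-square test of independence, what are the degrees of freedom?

df = (r−1)(c−1) = (3−1)·(3−1) = 4

degrees of freedom = 4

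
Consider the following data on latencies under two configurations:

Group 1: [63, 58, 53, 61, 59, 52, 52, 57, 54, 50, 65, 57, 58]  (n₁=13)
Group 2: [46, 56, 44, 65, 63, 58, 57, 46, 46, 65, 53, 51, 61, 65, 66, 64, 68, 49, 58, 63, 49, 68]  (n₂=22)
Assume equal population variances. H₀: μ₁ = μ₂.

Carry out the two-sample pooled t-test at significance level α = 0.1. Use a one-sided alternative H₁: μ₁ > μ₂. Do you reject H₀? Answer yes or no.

reject H₀: no

x̄₁=56.846, s₁=4.525, n₁=13
x̄₂=57.318, s₂=8.062, n₂=22
s_p² = [12·4.525² + 21·8.062²]/33 = 48.8020
SE = √(s_p²·(1/13+1/22)) = 2.4438
t = (56.846−57.318)/2.4438 = -0.1932
df = 33
p-value (one-sided, H₁ greater) = 0.57599
At α=0.1: p ≥ α → fail to reject H₀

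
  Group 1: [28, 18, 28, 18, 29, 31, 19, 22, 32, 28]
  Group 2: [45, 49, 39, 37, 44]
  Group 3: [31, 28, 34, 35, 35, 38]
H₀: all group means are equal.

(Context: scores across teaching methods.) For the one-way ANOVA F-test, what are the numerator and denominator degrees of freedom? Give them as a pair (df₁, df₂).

degrees of freedom = [2, 18]

k = 3 groups, N = 21 total
df = (k−1, N−k) = (3−1, 21−3) = (2, 18)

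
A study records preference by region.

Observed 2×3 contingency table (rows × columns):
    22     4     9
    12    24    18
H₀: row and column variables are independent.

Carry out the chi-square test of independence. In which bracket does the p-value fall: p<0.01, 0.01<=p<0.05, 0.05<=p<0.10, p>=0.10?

p-value bracket: p<0.01

Row totals [35, 54], col totals [34, 28, 27], n=89
χ² = (22−13.37)²/13.37 + (4−11.01)²/11.01 + (9−10.62)²/10.62 + (12−20.63)²/20.63 + (24−16.99)²/16.99 + (18−16.38)²/16.38 = 16.9429
df = 2
p-value (upper-tail) = 0.00021
→ bracket: p<0.01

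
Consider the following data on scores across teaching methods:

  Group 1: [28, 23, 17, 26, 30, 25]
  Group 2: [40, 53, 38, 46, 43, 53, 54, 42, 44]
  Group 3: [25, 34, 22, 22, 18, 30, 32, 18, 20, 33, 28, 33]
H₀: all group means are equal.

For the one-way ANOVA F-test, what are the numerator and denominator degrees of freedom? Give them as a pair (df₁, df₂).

degrees of freedom = [2, 24]

k = 3 groups, N = 27 total
df = (k−1, N−k) = (3−1, 27−3) = (2, 24)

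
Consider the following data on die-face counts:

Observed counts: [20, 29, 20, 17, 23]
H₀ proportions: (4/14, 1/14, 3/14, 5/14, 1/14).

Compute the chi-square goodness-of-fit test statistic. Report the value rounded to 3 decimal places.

n = 109; E_i = n·p_i = [31.14, 7.79, 23.36, 38.93, 7.79]
χ² = (20−31.14)²/31.14 + (29−7.79)²/7.79 + (20−23.36)²/23.36 + (17−38.93)²/38.93 + (23−7.79)²/7.79 = 104.3566
df = 4

test statistic = 104.357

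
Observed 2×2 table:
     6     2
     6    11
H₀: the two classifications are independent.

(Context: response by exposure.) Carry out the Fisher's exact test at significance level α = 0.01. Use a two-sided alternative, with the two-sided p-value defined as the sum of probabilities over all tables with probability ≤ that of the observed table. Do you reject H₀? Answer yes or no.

reject H₀: no

Margins: r₁=8, r₂=17, c₁=12, c₂=13, n=25
p_obs = C(8,6)·C(17,6)/C(25,12); sum pmf over tables with pmf ≤ p_obs
p-value (two-sided) = 0.09684
At α=0.01: p ≥ α → fail to reject H₀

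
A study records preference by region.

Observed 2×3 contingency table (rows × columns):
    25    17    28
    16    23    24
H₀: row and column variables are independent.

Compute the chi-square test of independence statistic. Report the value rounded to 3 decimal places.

test statistic = 2.823

Row totals [70, 63], col totals [41, 40, 52], n=133
χ² = (25−21.58)²/21.58 + (17−21.05)²/21.05 + (28−27.37)²/27.37 + (16−19.42)²/19.42 + (23−18.95)²/18.95 + (24−24.63)²/24.63 = 2.8227
df = 2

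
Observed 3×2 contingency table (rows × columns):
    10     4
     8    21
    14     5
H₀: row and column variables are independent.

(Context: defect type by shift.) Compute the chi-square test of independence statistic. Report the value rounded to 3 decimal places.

test statistic = 12.611

Row totals [14, 29, 19], col totals [32, 30], n=62
χ² = (10−7.23)²/7.23 + (4−6.77)²/6.77 + (8−14.97)²/14.97 + (21−14.03)²/14.03 + (14−9.81)²/9.81 + (5−9.19)²/9.19 = 12.6108
df = 2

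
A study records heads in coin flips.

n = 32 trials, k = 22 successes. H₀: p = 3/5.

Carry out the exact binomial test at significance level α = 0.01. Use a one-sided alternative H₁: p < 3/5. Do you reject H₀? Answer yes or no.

Exact binomial: n=32, k=22, p₀=3/5=0.6000
P(X≤22) from Σ C(n,i)·p₀^i·(1−p₀)^(n−i)
p-value (one-sided, H₁ less) = 0.88445
At α=0.01: p ≥ α → fail to reject H₀

reject H₀: no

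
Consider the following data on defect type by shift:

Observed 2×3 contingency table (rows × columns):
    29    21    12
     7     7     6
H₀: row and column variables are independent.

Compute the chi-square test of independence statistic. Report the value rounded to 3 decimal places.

Row totals [62, 20], col totals [36, 28, 18], n=82
χ² = (29−27.22)²/27.22 + (21−21.17)²/21.17 + (12−13.61)²/13.61 + (7−8.78)²/8.78 + (7−6.83)²/6.83 + (6−4.39)²/4.39 = 1.2638
df = 2

test statistic = 1.264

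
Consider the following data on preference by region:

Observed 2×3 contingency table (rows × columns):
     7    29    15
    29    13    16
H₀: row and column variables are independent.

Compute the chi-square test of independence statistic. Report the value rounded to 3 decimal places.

test statistic = 19.202

Row totals [51, 58], col totals [36, 42, 31], n=109
χ² = (7−16.84)²/16.84 + (29−19.65)²/19.65 + (15−14.50)²/14.50 + (29−19.16)²/19.16 + (13−22.35)²/22.35 + (16−16.50)²/16.50 = 19.2016
df = 2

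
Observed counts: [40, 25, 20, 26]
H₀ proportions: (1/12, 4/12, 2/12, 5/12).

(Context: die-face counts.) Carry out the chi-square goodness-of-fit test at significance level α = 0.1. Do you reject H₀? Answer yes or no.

reject H₀: yes

n = 111; E_i = n·p_i = [9.25, 37.00, 18.50, 46.25]
χ² = (40−9.25)²/9.25 + (25−37.00)²/37.00 + (20−18.50)²/18.50 + (26−46.25)²/46.25 = 115.1027
df = 3
p-value (upper-tail) = 0.00000
At α=0.1: p < α → reject H₀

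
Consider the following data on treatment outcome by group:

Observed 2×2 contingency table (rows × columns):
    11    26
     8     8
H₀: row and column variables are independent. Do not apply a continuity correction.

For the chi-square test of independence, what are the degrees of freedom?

df = (r−1)(c−1) = (2−1)·(2−1) = 1

degrees of freedom = 1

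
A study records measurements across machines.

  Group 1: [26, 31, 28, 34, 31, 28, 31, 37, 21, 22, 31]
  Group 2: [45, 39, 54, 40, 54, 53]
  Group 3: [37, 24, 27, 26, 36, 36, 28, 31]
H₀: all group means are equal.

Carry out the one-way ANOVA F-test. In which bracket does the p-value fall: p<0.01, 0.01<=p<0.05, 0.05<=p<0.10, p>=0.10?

p-value bracket: p<0.01

Group means [29.09, 47.50, 30.62], grand mean 34.000
SSB = Σnᵢ(x̄ᵢ−x̄)² = 1449.716; SSW = ΣΣ(x−x̄ᵢ)² = 662.284
MSB = 1449.716/2 = 724.8580; MSW = 662.284/22 = 30.1038
F = MSB/MSW = 24.0786
df = (2, 22)
p-value (upper-tail) = 0.00000
→ bracket: p<0.01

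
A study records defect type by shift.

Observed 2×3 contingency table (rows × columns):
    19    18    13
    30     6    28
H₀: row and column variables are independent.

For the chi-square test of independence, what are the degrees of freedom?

df = (r−1)(c−1) = (2−1)·(3−1) = 2

degrees of freedom = 2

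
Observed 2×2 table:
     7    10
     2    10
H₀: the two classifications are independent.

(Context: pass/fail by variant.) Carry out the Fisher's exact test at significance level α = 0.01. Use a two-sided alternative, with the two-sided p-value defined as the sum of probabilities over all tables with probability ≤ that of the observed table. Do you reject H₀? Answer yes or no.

reject H₀: no

Margins: r₁=17, r₂=12, c₁=9, c₂=20, n=29
p_obs = C(17,7)·C(12,2)/C(29,9); sum pmf over tables with pmf ≤ p_obs
p-value (two-sided) = 0.23408
At α=0.01: p ≥ α → fail to reject H₀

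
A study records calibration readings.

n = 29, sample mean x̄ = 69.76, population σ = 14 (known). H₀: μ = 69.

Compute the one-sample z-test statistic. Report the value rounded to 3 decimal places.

SE = σ/√n = 14/√29 = 2.5997
z = (x̄−μ₀)/SE = (69.76−69)/2.5997 = 0.2923

test statistic = 0.292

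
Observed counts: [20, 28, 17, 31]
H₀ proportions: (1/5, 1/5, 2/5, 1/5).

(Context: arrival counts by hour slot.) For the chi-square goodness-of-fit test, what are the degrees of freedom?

degrees of freedom = 3

df = k − 1 = 4 − 1 = 3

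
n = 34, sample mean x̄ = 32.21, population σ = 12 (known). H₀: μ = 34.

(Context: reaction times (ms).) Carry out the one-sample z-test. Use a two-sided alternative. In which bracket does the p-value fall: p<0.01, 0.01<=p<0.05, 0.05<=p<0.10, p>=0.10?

p-value bracket: p>=0.10

SE = σ/√n = 12/√34 = 2.0580
z = (x̄−μ₀)/SE = (32.21−34)/2.0580 = -0.8698
p-value (two-sided) = 0.38442
→ bracket: p>=0.10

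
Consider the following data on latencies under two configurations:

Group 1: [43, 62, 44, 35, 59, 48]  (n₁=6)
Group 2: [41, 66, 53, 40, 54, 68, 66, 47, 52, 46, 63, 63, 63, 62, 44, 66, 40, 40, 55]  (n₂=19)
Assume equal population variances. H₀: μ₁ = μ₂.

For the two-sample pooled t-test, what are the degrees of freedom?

df = n₁ + n₂ − 2 = 6 + 19 − 2 = 23

degrees of freedom = 23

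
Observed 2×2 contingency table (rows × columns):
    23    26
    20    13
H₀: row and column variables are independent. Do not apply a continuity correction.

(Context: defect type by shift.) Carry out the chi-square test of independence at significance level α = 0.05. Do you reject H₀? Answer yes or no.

reject H₀: no

Row totals [49, 33], col totals [43, 39], n=82
χ² = (23−25.70)²/25.70 + (26−23.30)²/23.30 + (20−17.30)²/17.30 + (13−15.70)²/15.70 = 1.4769
df = 1
p-value (upper-tail) = 0.22426
At α=0.05: p ≥ α → fail to reject H₀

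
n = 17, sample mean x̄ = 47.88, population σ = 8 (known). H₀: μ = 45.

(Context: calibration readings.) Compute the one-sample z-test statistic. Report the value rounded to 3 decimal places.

test statistic = 1.484

SE = σ/√n = 8/√17 = 1.9403
z = (x̄−μ₀)/SE = (47.88−45)/1.9403 = 1.4843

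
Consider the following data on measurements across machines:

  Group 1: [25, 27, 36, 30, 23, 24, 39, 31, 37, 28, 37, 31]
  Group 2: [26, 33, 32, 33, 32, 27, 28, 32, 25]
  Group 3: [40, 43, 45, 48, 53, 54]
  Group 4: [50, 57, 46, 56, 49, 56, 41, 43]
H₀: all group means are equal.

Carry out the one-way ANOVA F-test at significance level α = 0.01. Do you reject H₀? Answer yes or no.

Group means [30.67, 29.78, 47.17, 49.75], grand mean 37.629
SSB = Σnᵢ(x̄ᵢ−x̄)² = 2857.616; SSW = ΣΣ(x−x̄ᵢ)² = 840.556
MSB = 2857.616/3 = 952.5386; MSW = 840.556/31 = 27.1147
F = MSB/MSW = 35.1300
df = (3, 31)
p-value (upper-tail) = 0.00000
At α=0.01: p < α → reject H₀

reject H₀: yes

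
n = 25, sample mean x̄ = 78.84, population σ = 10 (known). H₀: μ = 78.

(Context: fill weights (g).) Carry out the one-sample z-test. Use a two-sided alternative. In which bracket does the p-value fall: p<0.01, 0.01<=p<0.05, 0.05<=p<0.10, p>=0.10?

SE = σ/√n = 10/√25 = 2.0000
z = (x̄−μ₀)/SE = (78.84−78)/2.0000 = 0.4200
p-value (two-sided) = 0.67449
→ bracket: p>=0.10

p-value bracket: p>=0.10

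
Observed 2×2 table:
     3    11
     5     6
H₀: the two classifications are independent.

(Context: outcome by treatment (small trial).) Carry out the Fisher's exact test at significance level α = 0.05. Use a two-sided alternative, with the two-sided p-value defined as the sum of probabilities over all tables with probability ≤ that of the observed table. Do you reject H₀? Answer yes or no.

reject H₀: no

Margins: r₁=14, r₂=11, c₁=8, c₂=17, n=25
p_obs = C(14,3)·C(11,5)/C(25,8); sum pmf over tables with pmf ≤ p_obs
p-value (two-sided) = 0.38917
At α=0.05: p ≥ α → fail to reject H₀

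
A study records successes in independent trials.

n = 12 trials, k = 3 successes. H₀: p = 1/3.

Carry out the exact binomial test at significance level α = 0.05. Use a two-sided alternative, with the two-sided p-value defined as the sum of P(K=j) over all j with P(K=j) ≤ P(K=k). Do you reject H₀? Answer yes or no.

reject H₀: no

Exact binomial: n=12, k=3, p₀=1/3=0.3333
P(X=j) = C(n,j)·p₀^j·(1−p₀)^(n−j); p = Σ P(X=j) over j with P(X=j) ≤ P(X=3)
p-value (two-sided) = 0.76155
At α=0.05: p ≥ α → fail to reject H₀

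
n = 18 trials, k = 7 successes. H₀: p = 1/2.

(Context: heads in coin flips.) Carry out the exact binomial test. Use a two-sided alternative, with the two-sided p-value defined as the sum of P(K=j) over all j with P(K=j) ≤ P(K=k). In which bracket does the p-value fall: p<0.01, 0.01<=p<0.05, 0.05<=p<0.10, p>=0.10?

p-value bracket: p>=0.10

Exact binomial: n=18, k=7, p₀=1/2=0.5000
P(X=j) = C(n,j)·p₀^j·(1−p₀)^(n−j); p = Σ P(X=j) over j with P(X=j) ≤ P(X=7)
p-value (two-sided) = 0.48068
→ bracket: p>=0.10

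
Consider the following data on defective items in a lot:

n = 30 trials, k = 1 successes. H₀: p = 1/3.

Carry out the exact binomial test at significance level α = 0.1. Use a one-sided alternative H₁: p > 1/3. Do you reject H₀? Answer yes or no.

Exact binomial: n=30, k=1, p₀=1/3=0.3333
P(X≥1) from Σ C(n,i)·p₀^i·(1−p₀)^(n−i)
p-value (one-sided, H₁ greater) = 0.99999
At α=0.1: p ≥ α → fail to reject H₀

reject H₀: no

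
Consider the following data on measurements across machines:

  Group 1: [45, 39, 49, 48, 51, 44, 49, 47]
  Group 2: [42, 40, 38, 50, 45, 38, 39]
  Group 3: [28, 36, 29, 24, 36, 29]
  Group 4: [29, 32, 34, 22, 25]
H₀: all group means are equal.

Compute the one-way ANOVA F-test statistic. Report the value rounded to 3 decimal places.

Group means [46.50, 41.71, 30.33, 28.40], grand mean 38.000
SSB = Σnᵢ(x̄ᵢ−x̄)² = 1488.038; SSW = ΣΣ(x−x̄ᵢ)² = 427.962
MSB = 1488.038/3 = 496.0127; MSW = 427.962/22 = 19.4528
F = MSB/MSW = 25.4982
df = (3, 22)

test statistic = 25.498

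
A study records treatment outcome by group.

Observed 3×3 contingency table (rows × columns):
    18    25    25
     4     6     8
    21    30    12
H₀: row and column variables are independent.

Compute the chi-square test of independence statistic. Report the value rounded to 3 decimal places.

test statistic = 6.851

Row totals [68, 18, 63], col totals [43, 61, 45], n=149
χ² = (18−19.62)²/19.62 + (25−27.84)²/27.84 + (25−20.54)²/20.54 + (4−5.19)²/5.19 + (6−7.37)²/7.37 + (8−5.44)²/5.44 + (21−18.18)²/18.18 + (30−25.79)²/25.79 + (12−19.03)²/19.03 = 6.8507
df = 4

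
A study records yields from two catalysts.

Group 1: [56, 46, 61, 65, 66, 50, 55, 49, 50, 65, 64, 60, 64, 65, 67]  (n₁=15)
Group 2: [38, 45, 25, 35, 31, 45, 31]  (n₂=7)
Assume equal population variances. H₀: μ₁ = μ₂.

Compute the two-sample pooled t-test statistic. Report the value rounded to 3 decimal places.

x̄₁=58.867, s₁=7.230, n₁=15
x̄₂=35.714, s₂=7.499, n₂=7
s_p² = [14·7.230² + 6·7.499²]/20 = 53.4581
SE = √(s_p²·(1/15+1/7)) = 3.3468
t = (58.867−35.714)/3.3468 = 6.9179
df = 20

test statistic = 6.918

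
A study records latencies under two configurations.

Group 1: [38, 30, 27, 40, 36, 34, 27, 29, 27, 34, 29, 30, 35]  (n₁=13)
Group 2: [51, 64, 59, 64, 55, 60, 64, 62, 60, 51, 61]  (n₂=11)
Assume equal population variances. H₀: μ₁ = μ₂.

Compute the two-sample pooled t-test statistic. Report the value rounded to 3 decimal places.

test statistic = -14.391

x̄₁=32.000, s₁=4.416, n₁=13
x̄₂=59.182, s₂=4.834, n₂=11
s_p² = [12·4.416² + 10·4.834²]/22 = 21.2562
SE = √(s_p²·(1/13+1/11)) = 1.8888
t = (32.000−59.182)/1.8888 = -14.3912
df = 22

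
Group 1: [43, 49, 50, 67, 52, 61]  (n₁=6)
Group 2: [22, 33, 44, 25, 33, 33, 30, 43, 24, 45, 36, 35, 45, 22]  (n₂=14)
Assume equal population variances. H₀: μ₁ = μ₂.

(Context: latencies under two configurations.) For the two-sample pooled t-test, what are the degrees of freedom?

degrees of freedom = 18

df = n₁ + n₂ − 2 = 6 + 14 − 2 = 18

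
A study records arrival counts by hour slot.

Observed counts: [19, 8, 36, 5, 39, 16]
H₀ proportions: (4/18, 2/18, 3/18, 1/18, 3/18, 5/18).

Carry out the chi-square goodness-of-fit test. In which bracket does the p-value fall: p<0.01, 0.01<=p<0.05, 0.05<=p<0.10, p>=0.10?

p-value bracket: p<0.01

n = 123; E_i = n·p_i = [27.33, 13.67, 20.50, 6.83, 20.50, 34.17]
χ² = (19−27.33)²/27.33 + (8−13.67)²/13.67 + (36−20.50)²/20.50 + (5−6.83)²/6.83 + (39−20.50)²/20.50 + (16−34.17)²/34.17 = 43.4561
df = 5
p-value (upper-tail) = 0.00000
→ bracket: p<0.01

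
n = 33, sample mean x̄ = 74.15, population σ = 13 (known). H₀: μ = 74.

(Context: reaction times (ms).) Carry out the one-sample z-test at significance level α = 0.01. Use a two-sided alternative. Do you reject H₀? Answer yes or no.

reject H₀: no

SE = σ/√n = 13/√33 = 2.2630
z = (x̄−μ₀)/SE = (74.15−74)/2.2630 = 0.0663
p-value (two-sided) = 0.94715
At α=0.01: p ≥ α → fail to reject H₀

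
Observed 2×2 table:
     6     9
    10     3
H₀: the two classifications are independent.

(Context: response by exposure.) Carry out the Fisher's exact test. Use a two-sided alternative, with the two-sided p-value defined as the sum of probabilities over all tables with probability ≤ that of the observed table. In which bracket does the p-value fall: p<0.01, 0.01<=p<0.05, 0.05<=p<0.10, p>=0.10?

p-value bracket: 0.05<=p<0.10

Margins: r₁=15, r₂=13, c₁=16, c₂=12, n=28
p_obs = C(15,6)·C(13,10)/C(28,16); sum pmf over tables with pmf ≤ p_obs
p-value (two-sided) = 0.06707
→ bracket: 0.05<=p<0.10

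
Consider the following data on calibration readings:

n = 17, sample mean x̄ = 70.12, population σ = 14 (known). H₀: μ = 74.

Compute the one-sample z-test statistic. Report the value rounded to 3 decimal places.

SE = σ/√n = 14/√17 = 3.3955
z = (x̄−μ₀)/SE = (70.12−74)/3.3955 = -1.1427

test statistic = -1.143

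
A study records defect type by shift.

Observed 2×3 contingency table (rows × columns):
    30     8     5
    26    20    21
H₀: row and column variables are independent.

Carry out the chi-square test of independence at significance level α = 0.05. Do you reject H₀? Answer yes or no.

Row totals [43, 67], col totals [56, 28, 26], n=110
χ² = (30−21.89)²/21.89 + (8−10.95)²/10.95 + (5−10.16)²/10.16 + (26−34.11)²/34.11 + (20−17.05)²/17.05 + (21−15.84)²/15.84 = 10.5401
df = 2
p-value (upper-tail) = 0.00514
At α=0.05: p < α → reject H₀

reject H₀: yes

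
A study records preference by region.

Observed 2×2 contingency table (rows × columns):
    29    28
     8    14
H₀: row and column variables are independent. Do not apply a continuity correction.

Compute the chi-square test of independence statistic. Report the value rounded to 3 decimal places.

test statistic = 1.343

Row totals [57, 22], col totals [37, 42], n=79
χ² = (29−26.70)²/26.70 + (28−30.30)²/30.30 + (8−10.30)²/10.30 + (14−11.70)²/11.70 = 1.3428
df = 1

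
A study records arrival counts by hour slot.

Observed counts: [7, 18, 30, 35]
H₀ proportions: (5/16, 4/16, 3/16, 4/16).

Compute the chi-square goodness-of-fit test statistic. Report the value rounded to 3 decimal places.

n = 90; E_i = n·p_i = [28.12, 22.50, 16.88, 22.50]
χ² = (7−28.12)²/28.12 + (18−22.50)²/22.50 + (30−16.88)²/16.88 + (35−22.50)²/22.50 = 33.9200
df = 3

test statistic = 33.920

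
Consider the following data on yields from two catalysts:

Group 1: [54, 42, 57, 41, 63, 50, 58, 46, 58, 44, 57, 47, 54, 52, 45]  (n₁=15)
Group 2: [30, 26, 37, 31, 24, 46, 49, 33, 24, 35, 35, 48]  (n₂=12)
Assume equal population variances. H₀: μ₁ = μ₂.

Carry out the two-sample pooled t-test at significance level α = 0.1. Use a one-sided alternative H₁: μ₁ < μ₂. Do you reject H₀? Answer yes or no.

x̄₁=51.200, s₁=6.763, n₁=15
x̄₂=34.833, s₂=8.830, n₂=12
s_p² = [14·6.763² + 11·8.830²]/25 = 59.9227
SE = √(s_p²·(1/15+1/12)) = 2.9981
t = (51.200−34.833)/2.9981 = 5.4591
df = 25
p-value (one-sided, H₁ less) = 0.99999
At α=0.1: p ≥ α → fail to reject H₀

reject H₀: no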